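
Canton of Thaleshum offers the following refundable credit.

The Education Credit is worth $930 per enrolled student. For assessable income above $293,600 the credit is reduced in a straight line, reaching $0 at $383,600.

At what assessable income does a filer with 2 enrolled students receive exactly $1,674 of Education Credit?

$302,600

Full credit = 2 × $930 = $1,860.
$1,674 is 1,674/1,860 of the full $1,860, so 186/1,860 of the $90,000 range has been used: income = $293,600 + $90,000 × 186/1,860 = $302,600.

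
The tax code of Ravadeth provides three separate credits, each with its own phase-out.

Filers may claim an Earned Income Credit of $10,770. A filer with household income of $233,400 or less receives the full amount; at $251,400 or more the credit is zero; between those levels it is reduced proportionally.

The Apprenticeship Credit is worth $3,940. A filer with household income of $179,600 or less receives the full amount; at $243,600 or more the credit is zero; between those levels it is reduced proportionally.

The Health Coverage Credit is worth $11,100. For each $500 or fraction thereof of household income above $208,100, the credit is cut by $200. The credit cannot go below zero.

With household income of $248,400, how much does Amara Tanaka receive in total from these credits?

$1,795

Earned Income Credit: $248,400 is $15,000 into a $18,000 phase-out range, leaving 3,000/18,000 of the credit: $10,770 × 3,000/18,000 = $1,795.
Apprenticeship Credit: $248,400 is at or above $243,600, so the credit is $0.
Health Coverage Credit: income exceeds $208,100 by $40,300 → 81 increments × $200 = $16,200 ≥ base, so the credit is $0.
Total: $1,795 + $0 + $0 = $1,795.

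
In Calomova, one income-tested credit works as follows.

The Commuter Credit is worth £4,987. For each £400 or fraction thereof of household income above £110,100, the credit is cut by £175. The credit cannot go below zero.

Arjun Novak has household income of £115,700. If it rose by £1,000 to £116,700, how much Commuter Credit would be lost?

At £115,700 — income exceeds £110,100 by £5,600, which is 14 full-or-partial £400 increments; reduction = 14 × £175 = £2,450, leaving £2,537.
At £116,700 — income exceeds £110,100 by £6,600, which is 17 full-or-partial £400 increments; reduction = 17 × £175 = £2,975, leaving £2,012.
Lost: £2,537 − £2,012 = £525.

£525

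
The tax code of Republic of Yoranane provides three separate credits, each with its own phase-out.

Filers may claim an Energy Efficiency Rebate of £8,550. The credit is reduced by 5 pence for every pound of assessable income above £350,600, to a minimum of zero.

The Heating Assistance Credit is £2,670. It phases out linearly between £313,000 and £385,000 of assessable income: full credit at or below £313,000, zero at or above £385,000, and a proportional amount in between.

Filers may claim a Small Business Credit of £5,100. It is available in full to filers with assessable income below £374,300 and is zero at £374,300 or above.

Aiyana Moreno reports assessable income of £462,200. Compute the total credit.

£2,970

Energy Efficiency Rebate: 5% of the £111,600 excess over £350,600 is £5,580; credit = £8,550 − £5,580 = £2,970.
Heating Assistance Credit: £462,200 is at or above £385,000, so the credit is £0.
Small Business Credit: £462,200 meets or exceeds the £374,300 cutoff, so the credit is £0.
Total: £2,970 + £0 + £0 = £2,970.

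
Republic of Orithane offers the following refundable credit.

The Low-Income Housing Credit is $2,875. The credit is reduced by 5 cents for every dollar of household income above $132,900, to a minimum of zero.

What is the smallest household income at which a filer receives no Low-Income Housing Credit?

The credit falls by 5% of each dollar above $132,900, so it reaches zero when the excess is $2,875 / 5% = $57,500: income = $132,900 + $57,500 = $190,400.

$190,400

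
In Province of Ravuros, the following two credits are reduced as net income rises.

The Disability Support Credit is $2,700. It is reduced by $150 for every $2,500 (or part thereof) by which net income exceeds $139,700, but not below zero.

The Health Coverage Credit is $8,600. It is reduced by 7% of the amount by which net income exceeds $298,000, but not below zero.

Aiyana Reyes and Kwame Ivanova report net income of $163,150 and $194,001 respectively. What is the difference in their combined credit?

Aiyana ($163,150): Disability Support Credit: income exceeds $139,700 by $23,450, which is 10 full-or-partial $2,500 increments; reduction = 10 × $150 = $1,500, leaving $1,200. Health Coverage Credit: $163,150 is at or below the $298,000 threshold, so the full $8,600 applies. total $1,200 + $8,600 = $9,800
Kwame ($194,001): Disability Support Credit: income exceeds $139,700 by $54,301 → 22 increments × $150 = $3,300 ≥ base, so the credit is $0. Health Coverage Credit: $194,001 is at or below the $298,000 threshold, so the full $8,600 applies. total $0 + $8,600 = $8,600
Difference: |$9,800 − $8,600| = $1,200.

$1,200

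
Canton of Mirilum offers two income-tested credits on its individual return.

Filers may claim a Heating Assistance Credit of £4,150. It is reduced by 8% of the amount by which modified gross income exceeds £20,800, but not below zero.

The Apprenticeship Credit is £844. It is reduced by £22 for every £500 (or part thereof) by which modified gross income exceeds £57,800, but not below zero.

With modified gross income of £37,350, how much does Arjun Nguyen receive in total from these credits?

Heating Assistance Credit: 8% of the £16,550 excess over £20,800 is £1,324; credit = £4,150 − £1,324 = £2,826.
Apprenticeship Credit: £37,350 is at or below the £57,800 threshold, so the full £844 applies.
Total: £2,826 + £844 = £3,670.

£3,670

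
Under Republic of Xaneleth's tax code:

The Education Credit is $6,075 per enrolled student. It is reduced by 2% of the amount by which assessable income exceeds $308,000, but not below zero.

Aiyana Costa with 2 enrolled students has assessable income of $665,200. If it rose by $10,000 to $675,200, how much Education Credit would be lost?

$200

At $665,200 — base = 2 × $6,075 = $12,150. 2% of the $357,200 excess over $308,000 is $7,144; credit = $12,150 − $7,144 = $5,006.
At $675,200 — base = 2 × $6,075 = $12,150. 2% of the $367,200 excess over $308,000 is $7,344; credit = $12,150 − $7,344 = $4,806.
Lost: $5,006 − $4,806 = $200.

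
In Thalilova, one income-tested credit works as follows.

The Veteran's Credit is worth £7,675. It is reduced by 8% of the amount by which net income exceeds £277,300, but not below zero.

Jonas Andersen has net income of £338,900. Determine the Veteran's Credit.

£2,747

Veteran's Credit: 8% of the £61,600 excess over £277,300 is £4,928; credit = £7,675 − £4,928 = £2,747.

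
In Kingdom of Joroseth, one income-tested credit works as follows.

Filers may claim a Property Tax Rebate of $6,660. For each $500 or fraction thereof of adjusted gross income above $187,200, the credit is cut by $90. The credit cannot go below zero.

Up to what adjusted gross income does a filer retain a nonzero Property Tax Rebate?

After 73 increments the reduction is 73 × $90 = $6,570, leaving $90; one more increment wipes it out. Increment 73 ends at excess 73 × $500 = $36,500, so the highest qualifying income is $187,200 + $36,500 = $223,700.

$223,700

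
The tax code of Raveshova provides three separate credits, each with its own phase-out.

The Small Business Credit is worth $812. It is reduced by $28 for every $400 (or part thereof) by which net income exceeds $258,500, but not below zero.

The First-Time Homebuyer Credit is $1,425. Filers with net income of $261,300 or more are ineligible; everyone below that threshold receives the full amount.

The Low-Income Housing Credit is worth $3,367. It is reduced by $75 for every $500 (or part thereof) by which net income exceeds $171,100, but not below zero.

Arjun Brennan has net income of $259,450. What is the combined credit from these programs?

$2,153

Small Business Credit: income exceeds $258,500 by $950, which is 3 full-or-partial $400 increments; reduction = 3 × $28 = $84, leaving $728.
First-Time Homebuyer Credit: $259,450 is below the $261,300 cutoff, so the full $1,425 applies.
Low-Income Housing Credit: income exceeds $171,100 by $88,350 → 177 increments × $75 = $13,275 ≥ base, so the credit is $0.
Total: $728 + $1,425 + $0 = $2,153.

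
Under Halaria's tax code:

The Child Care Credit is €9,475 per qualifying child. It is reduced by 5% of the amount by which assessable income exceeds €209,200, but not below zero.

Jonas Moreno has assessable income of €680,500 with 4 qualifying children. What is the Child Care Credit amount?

€14,335

Child Care Credit: base = 4 × €9,475 = €37,900. 5% of the €471,300 excess over €209,200 is €23,565; credit = €37,900 − €23,565 = €14,335.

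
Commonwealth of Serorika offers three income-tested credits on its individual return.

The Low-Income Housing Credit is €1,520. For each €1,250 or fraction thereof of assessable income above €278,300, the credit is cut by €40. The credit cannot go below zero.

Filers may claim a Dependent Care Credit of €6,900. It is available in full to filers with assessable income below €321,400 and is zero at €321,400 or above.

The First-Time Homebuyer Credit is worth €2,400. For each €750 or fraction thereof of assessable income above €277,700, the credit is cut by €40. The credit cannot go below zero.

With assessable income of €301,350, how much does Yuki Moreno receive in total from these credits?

€8,780

Low-Income Housing Credit: income exceeds €278,300 by €23,050, which is 19 full-or-partial €1,250 increments; reduction = 19 × €40 = €760, leaving €760.
Dependent Care Credit: €301,350 is below the €321,400 cutoff, so the full €6,900 applies.
First-Time Homebuyer Credit: income exceeds €277,700 by €23,650, which is 32 full-or-partial €750 increments; reduction = 32 × €40 = €1,280, leaving €1,120.
Total: €760 + €6,900 + €1,120 = €8,780.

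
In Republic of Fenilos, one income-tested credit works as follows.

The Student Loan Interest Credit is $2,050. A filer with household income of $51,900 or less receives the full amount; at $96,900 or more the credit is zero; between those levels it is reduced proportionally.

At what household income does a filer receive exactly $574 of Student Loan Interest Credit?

$574 is 574/2,050 of the full $2,050, so 1,476/2,050 of the $45,000 range has been used: income = $51,900 + $45,000 × 1,476/2,050 = $84,300.

$84,300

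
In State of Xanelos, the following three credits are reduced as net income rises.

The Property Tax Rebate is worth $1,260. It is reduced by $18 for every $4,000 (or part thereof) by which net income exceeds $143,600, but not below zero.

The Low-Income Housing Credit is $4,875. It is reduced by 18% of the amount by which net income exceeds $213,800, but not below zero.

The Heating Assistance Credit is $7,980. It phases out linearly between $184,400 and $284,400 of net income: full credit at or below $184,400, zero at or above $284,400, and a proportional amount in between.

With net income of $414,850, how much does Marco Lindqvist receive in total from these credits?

Property Tax Rebate: income exceeds $143,600 by $271,250, which is 68 full-or-partial $4,000 increments; reduction = 68 × $18 = $1,224, leaving $36.
Low-Income Housing Credit: 18% of the $201,050 excess over $213,800 is $36,189 ≥ base, so the credit is $0.
Heating Assistance Credit: $414,850 is at or above $284,400, so the credit is $0.
Total: $36 + $0 + $0 = $36.

$36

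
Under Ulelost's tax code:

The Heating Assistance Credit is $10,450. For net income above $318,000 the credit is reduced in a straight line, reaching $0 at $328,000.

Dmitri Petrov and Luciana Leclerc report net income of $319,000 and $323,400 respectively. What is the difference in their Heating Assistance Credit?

$4,598

Dmitri ($319,000): Heating Assistance Credit: $319,000 is $1,000 into a $10,000 phase-out range, leaving 9,000/10,000 of the credit: $10,450 × 9,000/10,000 = $9,405.
Luciana ($323,400): Heating Assistance Credit: $323,400 is $5,400 into a $10,000 phase-out range, leaving 4,600/10,000 of the credit: $10,450 × 4,600/10,000 = $4,807.
Difference: |$9,405 − $4,807| = $4,598.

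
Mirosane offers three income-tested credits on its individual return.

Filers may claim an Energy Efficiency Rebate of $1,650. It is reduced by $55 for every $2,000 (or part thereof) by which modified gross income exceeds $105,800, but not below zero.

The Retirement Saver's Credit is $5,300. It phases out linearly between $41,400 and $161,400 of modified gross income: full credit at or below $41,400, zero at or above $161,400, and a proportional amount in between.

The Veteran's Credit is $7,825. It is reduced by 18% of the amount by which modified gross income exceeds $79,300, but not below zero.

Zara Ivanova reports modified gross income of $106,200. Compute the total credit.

$7,016

Energy Efficiency Rebate: income exceeds $105,800 by $400, which is 1 full-or-partial $2,000 increment; reduction = 1 × $55 = $55, leaving $1,595.
Retirement Saver's Credit: $106,200 is $64,800 into a $120,000 phase-out range, leaving 55,200/120,000 of the credit: $5,300 × 55,200/120,000 = $2,438.
Veteran's Credit: 18% of the $26,900 excess over $79,300 is $4,842; credit = $7,825 − $4,842 = $2,983.
Total: $1,595 + $2,438 + $2,983 = $7,016.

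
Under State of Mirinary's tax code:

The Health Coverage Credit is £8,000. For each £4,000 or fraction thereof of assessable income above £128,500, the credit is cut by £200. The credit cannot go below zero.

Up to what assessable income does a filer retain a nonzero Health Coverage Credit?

£284,500

After 39 increments the reduction is 39 × £200 = £7,800, leaving £200; one more increment wipes it out. Increment 39 ends at excess 39 × £4,000 = £156,000, so the highest qualifying income is £128,500 + £156,000 = £284,500.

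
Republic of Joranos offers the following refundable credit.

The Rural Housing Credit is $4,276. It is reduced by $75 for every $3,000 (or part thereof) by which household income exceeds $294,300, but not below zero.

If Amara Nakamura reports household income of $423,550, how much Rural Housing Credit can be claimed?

Rural Housing Credit: income exceeds $294,300 by $129,250, which is 44 full-or-partial $3,000 increments; reduction = 44 × $75 = $3,300, leaving $976.

$976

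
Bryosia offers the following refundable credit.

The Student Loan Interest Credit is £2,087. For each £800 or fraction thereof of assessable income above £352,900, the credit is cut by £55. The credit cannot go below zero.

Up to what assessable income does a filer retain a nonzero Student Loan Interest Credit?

£382,500

After 37 increments the reduction is 37 × £55 = £2,035, leaving £52; one more increment wipes it out. Increment 37 ends at excess 37 × £800 = £29,600, so the highest qualifying income is £352,900 + £29,600 = £382,500.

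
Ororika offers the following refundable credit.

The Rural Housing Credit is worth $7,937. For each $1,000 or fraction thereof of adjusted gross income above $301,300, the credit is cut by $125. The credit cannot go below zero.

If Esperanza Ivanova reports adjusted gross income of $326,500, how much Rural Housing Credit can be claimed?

$4,687

Rural Housing Credit: income exceeds $301,300 by $25,200, which is 26 full-or-partial $1,000 increments; reduction = 26 × $125 = $3,250, leaving $4,687.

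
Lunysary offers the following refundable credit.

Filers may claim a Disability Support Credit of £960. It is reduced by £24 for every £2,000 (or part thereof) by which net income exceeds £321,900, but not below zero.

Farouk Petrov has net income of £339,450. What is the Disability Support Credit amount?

£744

Disability Support Credit: income exceeds £321,900 by £17,550, which is 9 full-or-partial £2,000 increments; reduction = 9 × £24 = £216, leaving £744.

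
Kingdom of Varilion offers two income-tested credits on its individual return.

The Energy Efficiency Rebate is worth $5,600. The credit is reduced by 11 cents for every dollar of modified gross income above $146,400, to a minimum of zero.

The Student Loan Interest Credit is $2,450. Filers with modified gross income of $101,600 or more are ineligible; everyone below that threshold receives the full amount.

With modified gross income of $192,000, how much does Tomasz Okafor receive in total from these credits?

Energy Efficiency Rebate: 11% of the $45,600 excess over $146,400 is $5,016; credit = $5,600 − $5,016 = $584.
Student Loan Interest Credit: $192,000 meets or exceeds the $101,600 cutoff, so the credit is $0.
Total: $584 + $0 = $584.

$584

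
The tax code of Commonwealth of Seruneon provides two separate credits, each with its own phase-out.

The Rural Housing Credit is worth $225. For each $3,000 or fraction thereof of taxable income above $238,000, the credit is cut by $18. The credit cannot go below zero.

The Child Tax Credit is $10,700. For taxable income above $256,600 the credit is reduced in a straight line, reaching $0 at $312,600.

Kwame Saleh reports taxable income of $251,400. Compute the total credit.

Rural Housing Credit: income exceeds $238,000 by $13,400, which is 5 full-or-partial $3,000 increments; reduction = 5 × $18 = $90, leaving $135.
Child Tax Credit: $251,400 is at or below the $256,600 threshold, so the full $10,700 applies.
Total: $135 + $10,700 = $10,835.

$10,835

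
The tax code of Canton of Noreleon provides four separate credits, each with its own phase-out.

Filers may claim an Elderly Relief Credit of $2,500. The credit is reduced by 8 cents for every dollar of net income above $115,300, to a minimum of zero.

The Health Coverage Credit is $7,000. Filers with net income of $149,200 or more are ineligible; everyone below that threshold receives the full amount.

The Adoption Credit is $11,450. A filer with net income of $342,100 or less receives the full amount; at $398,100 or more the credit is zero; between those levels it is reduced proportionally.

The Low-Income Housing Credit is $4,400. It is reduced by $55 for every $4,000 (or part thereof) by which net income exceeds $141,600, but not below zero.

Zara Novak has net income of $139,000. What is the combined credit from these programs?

$23,454

Elderly Relief Credit: 8% of the $23,700 excess over $115,300 is $1,896; credit = $2,500 − $1,896 = $604.
Health Coverage Credit: $139,000 is below the $149,200 cutoff, so the full $7,000 applies.
Adoption Credit: $139,000 is at or below the $342,100 threshold, so the full $11,450 applies.
Low-Income Housing Credit: $139,000 is at or below the $141,600 threshold, so the full $4,400 applies.
Total: $604 + $7,000 + $11,450 + $4,400 = $23,454.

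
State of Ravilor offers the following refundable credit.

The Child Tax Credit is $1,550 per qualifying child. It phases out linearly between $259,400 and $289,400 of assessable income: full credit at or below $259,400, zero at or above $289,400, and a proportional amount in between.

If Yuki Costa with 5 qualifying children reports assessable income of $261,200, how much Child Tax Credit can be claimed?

Child Tax Credit: base = 5 × $1,550 = $7,750. $261,200 is $1,800 into a $30,000 phase-out range, leaving 28,200/30,000 of the credit: $7,750 × 28,200/30,000 = $7,285.

$7,285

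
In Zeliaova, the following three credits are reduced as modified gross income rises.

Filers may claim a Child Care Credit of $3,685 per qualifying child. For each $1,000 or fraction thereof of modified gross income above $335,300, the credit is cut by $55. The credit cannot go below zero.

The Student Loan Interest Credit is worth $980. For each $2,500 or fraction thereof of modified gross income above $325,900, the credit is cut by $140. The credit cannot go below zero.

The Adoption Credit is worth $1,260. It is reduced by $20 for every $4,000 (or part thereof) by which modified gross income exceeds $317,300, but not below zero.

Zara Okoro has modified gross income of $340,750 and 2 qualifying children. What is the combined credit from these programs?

$8,320

Child Care Credit: base = 2 × $3,685 = $7,370. income exceeds $335,300 by $5,450, which is 6 full-or-partial $1,000 increments; reduction = 6 × $55 = $330, leaving $7,040.
Student Loan Interest Credit: income exceeds $325,900 by $14,850, which is 6 full-or-partial $2,500 increments; reduction = 6 × $140 = $840, leaving $140.
Adoption Credit: income exceeds $317,300 by $23,450, which is 6 full-or-partial $4,000 increments; reduction = 6 × $20 = $120, leaving $1,140.
Total: $7,040 + $140 + $1,140 = $8,320.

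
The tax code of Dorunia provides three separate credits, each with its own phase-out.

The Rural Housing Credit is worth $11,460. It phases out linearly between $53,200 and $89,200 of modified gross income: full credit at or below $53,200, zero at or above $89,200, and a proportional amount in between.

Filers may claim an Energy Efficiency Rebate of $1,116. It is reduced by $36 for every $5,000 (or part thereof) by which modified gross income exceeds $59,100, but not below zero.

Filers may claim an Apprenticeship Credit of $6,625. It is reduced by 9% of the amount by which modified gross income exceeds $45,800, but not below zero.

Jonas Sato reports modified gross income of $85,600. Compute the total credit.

Rural Housing Credit: $85,600 is $32,400 into a $36,000 phase-out range, leaving 3,600/36,000 of the credit: $11,460 × 3,600/36,000 = $1,146.
Energy Efficiency Rebate: income exceeds $59,100 by $26,500, which is 6 full-or-partial $5,000 increments; reduction = 6 × $36 = $216, leaving $900.
Apprenticeship Credit: 9% of the $39,800 excess over $45,800 is $3,582; credit = $6,625 − $3,582 = $3,043.
Total: $1,146 + $900 + $3,043 = $5,089.

$5,089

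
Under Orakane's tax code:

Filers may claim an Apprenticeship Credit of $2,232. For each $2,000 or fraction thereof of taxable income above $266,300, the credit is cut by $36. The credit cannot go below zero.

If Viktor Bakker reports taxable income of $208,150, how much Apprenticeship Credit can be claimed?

$2,232

Apprenticeship Credit: $208,150 is at or below the $266,300 threshold, so the full $2,232 applies.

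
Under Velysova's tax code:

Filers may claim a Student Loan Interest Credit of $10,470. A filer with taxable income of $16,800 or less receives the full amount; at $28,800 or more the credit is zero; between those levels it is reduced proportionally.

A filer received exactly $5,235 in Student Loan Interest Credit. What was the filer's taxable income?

$22,800

$5,235 is 5,235/10,470 of the full $10,470, so 5,235/10,470 of the $12,000 range has been used: income = $16,800 + $12,000 × 5,235/10,470 = $22,800.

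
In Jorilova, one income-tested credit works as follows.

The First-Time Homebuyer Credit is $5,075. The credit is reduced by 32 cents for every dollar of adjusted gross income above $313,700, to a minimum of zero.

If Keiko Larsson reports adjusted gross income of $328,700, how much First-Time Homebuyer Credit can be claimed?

First-Time Homebuyer Credit: 32% of the $15,000 excess over $313,700 is $4,800; credit = $5,075 − $4,800 = $275.

$275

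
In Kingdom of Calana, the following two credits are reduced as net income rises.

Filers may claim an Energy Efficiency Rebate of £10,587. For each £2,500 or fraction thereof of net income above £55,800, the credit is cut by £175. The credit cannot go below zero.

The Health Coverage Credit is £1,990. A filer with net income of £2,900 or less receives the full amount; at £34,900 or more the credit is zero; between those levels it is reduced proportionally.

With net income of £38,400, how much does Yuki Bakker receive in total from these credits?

Energy Efficiency Rebate: £38,400 is at or below the £55,800 threshold, so the full £10,587 applies.
Health Coverage Credit: £38,400 is at or above £34,900, so the credit is £0.
Total: £10,587 + £0 = £10,587.

£10,587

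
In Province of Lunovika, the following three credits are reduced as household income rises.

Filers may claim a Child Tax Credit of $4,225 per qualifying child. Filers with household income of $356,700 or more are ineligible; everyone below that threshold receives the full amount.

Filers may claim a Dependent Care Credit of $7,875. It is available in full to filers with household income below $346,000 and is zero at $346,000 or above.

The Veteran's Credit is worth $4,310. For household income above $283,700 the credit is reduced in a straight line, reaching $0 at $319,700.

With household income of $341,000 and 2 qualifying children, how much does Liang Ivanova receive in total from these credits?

Child Tax Credit: base = 2 × $4,225 = $8,450. $341,000 is below the $356,700 cutoff, so the full $8,450 applies.
Dependent Care Credit: $341,000 is below the $346,000 cutoff, so the full $7,875 applies.
Veteran's Credit: $341,000 is at or above $319,700, so the credit is $0.
Total: $8,450 + $7,875 + $0 = $16,325.

$16,325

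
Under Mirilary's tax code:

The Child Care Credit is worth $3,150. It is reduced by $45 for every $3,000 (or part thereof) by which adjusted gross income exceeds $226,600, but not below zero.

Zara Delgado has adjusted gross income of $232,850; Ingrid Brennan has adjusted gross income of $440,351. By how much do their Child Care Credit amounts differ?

Zara ($232,850): Child Care Credit: income exceeds $226,600 by $6,250, which is 3 full-or-partial $3,000 increments; reduction = 3 × $45 = $135, leaving $3,015.
Ingrid ($440,351): Child Care Credit: income exceeds $226,600 by $213,751 → 72 increments × $45 = $3,240 ≥ base, so the credit is $0.
Difference: |$3,015 − $0| = $3,015.

$3,015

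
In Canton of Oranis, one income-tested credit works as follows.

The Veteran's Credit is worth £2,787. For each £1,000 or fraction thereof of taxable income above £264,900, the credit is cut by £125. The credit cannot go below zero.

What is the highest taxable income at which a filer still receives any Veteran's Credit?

£286,900

After 22 increments the reduction is 22 × £125 = £2,750, leaving £37; one more increment wipes it out. Increment 22 ends at excess 22 × £1,000 = £22,000, so the highest qualifying income is £264,900 + £22,000 = £286,900.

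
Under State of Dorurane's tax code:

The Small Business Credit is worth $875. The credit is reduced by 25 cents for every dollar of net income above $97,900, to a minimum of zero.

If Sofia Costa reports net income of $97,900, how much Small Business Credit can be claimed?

Small Business Credit: $97,900 is at or below the $97,900 threshold, so the full $875 applies.

$875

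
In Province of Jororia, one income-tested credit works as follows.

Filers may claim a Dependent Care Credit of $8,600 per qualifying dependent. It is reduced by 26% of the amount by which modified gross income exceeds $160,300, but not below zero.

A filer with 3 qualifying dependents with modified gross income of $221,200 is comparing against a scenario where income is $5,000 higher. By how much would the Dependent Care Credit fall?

$1,300

At $221,200 — base = 3 × $8,600 = $25,800. 26% of the $60,900 excess over $160,300 is $15,834; credit = $25,800 − $15,834 = $9,966.
At $226,200 — base = 3 × $8,600 = $25,800. 26% of the $65,900 excess over $160,300 is $17,134; credit = $25,800 − $17,134 = $8,666.
Lost: $9,966 − $8,666 = $1,300.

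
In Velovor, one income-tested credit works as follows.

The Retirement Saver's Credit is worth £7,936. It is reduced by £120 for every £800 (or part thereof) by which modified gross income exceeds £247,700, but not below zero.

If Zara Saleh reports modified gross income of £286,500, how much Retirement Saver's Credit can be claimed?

£2,056

Retirement Saver's Credit: income exceeds £247,700 by £38,800, which is 49 full-or-partial £800 increments; reduction = 49 × £120 = £5,880, leaving £2,056.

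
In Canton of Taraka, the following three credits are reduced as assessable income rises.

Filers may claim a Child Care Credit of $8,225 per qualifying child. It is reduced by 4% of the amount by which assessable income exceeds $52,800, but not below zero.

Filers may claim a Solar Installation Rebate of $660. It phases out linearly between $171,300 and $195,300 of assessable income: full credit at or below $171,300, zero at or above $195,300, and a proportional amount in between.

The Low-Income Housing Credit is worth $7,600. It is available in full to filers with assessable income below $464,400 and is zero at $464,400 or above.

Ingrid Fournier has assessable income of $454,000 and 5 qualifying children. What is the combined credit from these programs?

Child Care Credit: base = 5 × $8,225 = $41,125. 4% of the $401,200 excess over $52,800 is $16,048; credit = $41,125 − $16,048 = $25,077.
Solar Installation Rebate: $454,000 is at or above $195,300, so the credit is $0.
Low-Income Housing Credit: $454,000 is below the $464,400 cutoff, so the full $7,600 applies.
Total: $25,077 + $0 + $7,600 = $32,677.

$32,677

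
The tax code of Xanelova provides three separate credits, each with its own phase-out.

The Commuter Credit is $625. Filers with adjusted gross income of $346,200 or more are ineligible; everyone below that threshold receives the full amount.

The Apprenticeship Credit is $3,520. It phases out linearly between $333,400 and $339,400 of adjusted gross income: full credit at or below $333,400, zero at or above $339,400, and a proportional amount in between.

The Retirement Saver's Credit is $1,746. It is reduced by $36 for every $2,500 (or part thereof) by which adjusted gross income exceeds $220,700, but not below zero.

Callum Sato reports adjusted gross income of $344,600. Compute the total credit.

Commuter Credit: $344,600 is below the $346,200 cutoff, so the full $625 applies.
Apprenticeship Credit: $344,600 is at or above $339,400, so the credit is $0.
Retirement Saver's Credit: income exceeds $220,700 by $123,900 → 50 increments × $36 = $1,800 ≥ base, so the credit is $0.
Total: $625 + $0 + $0 = $625.

$625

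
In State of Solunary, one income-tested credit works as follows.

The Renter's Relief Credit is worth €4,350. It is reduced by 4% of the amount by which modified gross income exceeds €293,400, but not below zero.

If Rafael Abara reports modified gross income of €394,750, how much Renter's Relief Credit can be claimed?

€296

Renter's Relief Credit: 4% of the €101,350 excess over €293,400 is €4,054; credit = €4,350 − €4,054 = €296.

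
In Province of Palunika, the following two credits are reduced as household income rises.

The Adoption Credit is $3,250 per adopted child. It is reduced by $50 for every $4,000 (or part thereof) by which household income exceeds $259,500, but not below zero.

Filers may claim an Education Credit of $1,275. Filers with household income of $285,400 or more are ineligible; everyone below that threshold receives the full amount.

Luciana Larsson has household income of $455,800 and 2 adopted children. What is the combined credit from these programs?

Adoption Credit: base = 2 × $3,250 = $6,500. income exceeds $259,500 by $196,300, which is 50 full-or-partial $4,000 increments; reduction = 50 × $50 = $2,500, leaving $4,000.
Education Credit: $455,800 meets or exceeds the $285,400 cutoff, so the credit is $0.
Total: $4,000 + $0 = $4,000.

$4,000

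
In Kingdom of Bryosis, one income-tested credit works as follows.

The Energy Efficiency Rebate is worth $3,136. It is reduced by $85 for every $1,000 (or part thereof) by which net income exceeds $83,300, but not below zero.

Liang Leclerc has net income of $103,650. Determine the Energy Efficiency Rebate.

$1,351

Energy Efficiency Rebate: income exceeds $83,300 by $20,350, which is 21 full-or-partial $1,000 increments; reduction = 21 × $85 = $1,785, leaving $1,351.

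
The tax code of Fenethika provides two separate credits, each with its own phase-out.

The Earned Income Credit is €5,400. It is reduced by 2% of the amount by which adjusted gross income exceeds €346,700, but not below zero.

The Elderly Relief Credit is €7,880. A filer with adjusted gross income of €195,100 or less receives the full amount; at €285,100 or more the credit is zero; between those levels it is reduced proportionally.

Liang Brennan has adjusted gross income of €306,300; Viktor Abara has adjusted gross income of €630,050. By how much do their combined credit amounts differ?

€5,400

Liang (€306,300): Earned Income Credit: €306,300 is at or below the €346,700 threshold, so the full €5,400 applies. Elderly Relief Credit: €306,300 is at or above €285,100, so the credit is €0. total €5,400 + €0 = €5,400
Viktor (€630,050): Earned Income Credit: 2% of the €283,350 excess over €346,700 is €5,667 ≥ base, so the credit is €0. Elderly Relief Credit: €630,050 is at or above €285,100, so the credit is €0. total €0 + €0 = €0
Difference: |€5,400 − €0| = €5,400.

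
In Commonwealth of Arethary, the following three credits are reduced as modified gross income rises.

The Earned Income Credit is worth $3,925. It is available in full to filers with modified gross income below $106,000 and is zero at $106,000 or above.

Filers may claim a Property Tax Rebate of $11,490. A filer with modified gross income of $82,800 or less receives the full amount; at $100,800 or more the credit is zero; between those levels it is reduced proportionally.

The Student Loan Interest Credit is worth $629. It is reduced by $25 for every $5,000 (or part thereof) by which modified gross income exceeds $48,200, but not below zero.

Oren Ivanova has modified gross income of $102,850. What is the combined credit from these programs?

Earned Income Credit: $102,850 is below the $106,000 cutoff, so the full $3,925 applies.
Property Tax Rebate: $102,850 is at or above $100,800, so the credit is $0.
Student Loan Interest Credit: income exceeds $48,200 by $54,650, which is 11 full-or-partial $5,000 increments; reduction = 11 × $25 = $275, leaving $354.
Total: $3,925 + $0 + $354 = $4,279.

$4,279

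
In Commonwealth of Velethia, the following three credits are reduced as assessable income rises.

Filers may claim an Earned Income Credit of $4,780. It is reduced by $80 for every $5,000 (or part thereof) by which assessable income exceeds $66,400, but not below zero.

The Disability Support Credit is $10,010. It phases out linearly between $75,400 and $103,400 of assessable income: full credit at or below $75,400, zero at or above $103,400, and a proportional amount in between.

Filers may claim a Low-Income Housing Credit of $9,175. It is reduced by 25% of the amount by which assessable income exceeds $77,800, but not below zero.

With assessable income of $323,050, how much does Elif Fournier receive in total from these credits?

$620

Earned Income Credit: income exceeds $66,400 by $256,650, which is 52 full-or-partial $5,000 increments; reduction = 52 × $80 = $4,160, leaving $620.
Disability Support Credit: $323,050 is at or above $103,400, so the credit is $0.
Low-Income Housing Credit: 25% of the $245,250 excess over $77,800 is $61,312.50 ≥ base, so the credit is $0.
Total: $620 + $0 + $0 = $620.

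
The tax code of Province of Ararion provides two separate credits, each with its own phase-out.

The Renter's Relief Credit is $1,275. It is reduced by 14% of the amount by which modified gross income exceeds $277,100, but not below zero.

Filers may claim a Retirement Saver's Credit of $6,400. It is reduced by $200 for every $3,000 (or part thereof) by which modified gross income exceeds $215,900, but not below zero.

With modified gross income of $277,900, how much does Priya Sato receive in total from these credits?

$3,363

Renter's Relief Credit: 14% of the $800 excess over $277,100 is $112; credit = $1,275 − $112 = $1,163.
Retirement Saver's Credit: income exceeds $215,900 by $62,000, which is 21 full-or-partial $3,000 increments; reduction = 21 × $200 = $4,200, leaving $2,200.
Total: $1,163 + $2,200 = $3,363.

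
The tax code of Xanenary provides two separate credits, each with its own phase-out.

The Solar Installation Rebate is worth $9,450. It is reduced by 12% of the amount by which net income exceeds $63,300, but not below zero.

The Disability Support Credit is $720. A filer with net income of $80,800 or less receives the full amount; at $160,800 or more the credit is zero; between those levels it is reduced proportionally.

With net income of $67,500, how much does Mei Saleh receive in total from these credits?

$9,666

Solar Installation Rebate: 12% of the $4,200 excess over $63,300 is $504; credit = $9,450 − $504 = $8,946.
Disability Support Credit: $67,500 is at or below the $80,800 threshold, so the full $720 applies.
Total: $8,946 + $720 = $9,666.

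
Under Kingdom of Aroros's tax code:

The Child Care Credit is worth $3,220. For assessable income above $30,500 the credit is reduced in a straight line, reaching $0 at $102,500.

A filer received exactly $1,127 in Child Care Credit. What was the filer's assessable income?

$1,127 is 1,127/3,220 of the full $3,220, so 2,093/3,220 of the $72,000 range has been used: income = $30,500 + $72,000 × 2,093/3,220 = $77,300.

$77,300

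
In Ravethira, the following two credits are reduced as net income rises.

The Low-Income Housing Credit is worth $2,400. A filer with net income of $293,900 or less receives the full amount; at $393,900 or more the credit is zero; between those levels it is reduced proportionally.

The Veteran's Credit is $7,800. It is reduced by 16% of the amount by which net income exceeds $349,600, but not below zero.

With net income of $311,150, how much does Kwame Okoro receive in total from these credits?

$9,786

Low-Income Housing Credit: $311,150 is $17,250 into a $100,000 phase-out range, leaving 82,750/100,000 of the credit: $2,400 × 82,750/100,000 = $1,986.
Veteran's Credit: $311,150 is at or below the $349,600 threshold, so the full $7,800 applies.
Total: $1,986 + $7,800 = $9,786.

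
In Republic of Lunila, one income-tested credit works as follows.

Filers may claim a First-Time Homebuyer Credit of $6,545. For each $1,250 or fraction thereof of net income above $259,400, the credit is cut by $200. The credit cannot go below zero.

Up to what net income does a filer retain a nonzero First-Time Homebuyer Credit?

After 32 increments the reduction is 32 × $200 = $6,400, leaving $145; one more increment wipes it out. Increment 32 ends at excess 32 × $1,250 = $40,000, so the highest qualifying income is $259,400 + $40,000 = $299,400.

$299,400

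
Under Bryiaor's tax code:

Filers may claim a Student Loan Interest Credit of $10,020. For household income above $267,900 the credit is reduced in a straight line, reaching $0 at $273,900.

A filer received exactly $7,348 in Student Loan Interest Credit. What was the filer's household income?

$7,348 is 7,348/10,020 of the full $10,020, so 2,672/10,020 of the $6,000 range has been used: income = $267,900 + $6,000 × 2,672/10,020 = $269,500.

$269,500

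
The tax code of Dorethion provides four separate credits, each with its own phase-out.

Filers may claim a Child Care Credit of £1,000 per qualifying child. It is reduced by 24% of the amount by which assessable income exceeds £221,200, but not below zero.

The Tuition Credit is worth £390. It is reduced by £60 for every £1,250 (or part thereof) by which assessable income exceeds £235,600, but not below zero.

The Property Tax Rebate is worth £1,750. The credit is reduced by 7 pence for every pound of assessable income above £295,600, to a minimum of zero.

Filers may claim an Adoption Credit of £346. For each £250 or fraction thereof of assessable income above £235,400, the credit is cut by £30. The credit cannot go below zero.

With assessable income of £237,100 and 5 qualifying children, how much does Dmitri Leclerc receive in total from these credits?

£3,340

Child Care Credit: base = 5 × £1,000 = £5,000. 24% of the £15,900 excess over £221,200 is £3,816; credit = £5,000 − £3,816 = £1,184.
Tuition Credit: income exceeds £235,600 by £1,500, which is 2 full-or-partial £1,250 increments; reduction = 2 × £60 = £120, leaving £270.
Property Tax Rebate: £237,100 is at or below the £295,600 threshold, so the full £1,750 applies.
Adoption Credit: income exceeds £235,400 by £1,700, which is 7 full-or-partial £250 increments; reduction = 7 × £30 = £210, leaving £136.
Total: £1,184 + £270 + £1,750 + £136 = £3,340.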